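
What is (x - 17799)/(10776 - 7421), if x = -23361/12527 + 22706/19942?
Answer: -2223305369383/419062035535 ≈ -5.3054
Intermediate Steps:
x = -90713500/124906717 (x = -23361*1/12527 + 22706*(1/19942) = -23361/12527 + 11353/9971 = -90713500/124906717 ≈ -0.72625)
(x - 17799)/(10776 - 7421) = (-90713500/124906717 - 17799)/(10776 - 7421) = -2223305369383/124906717/3355 = -2223305369383/124906717*1/3355 = -2223305369383/419062035535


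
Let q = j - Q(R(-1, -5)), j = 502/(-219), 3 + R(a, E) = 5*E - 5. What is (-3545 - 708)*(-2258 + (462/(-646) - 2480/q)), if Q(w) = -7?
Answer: 3945122246575/333013 ≈ 1.1847e+7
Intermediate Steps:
R(a, E) = -8 + 5*E (R(a, E) = -3 + (5*E - 5) = -3 + (-5 + 5*E) = -8 + 5*E)
j = -502/219 (j = 502*(-1/219) = -502/219 ≈ -2.2922)
q = 1031/219 (q = -502/219 - 1*(-7) = -502/219 + 7 = 1031/219 ≈ 4.7078)
(-3545 - 708)*(-2258 + (462/(-646) - 2480/q)) = (-3545 - 708)*(-2258 + (462/(-646) - 2480/1031/219)) = -4253*(-2258 + (462*(-1/646) - 2480*219/1031)) = -4253*(-2258 + (-231/323 - 543120/1031)) = -4253*(-2258 - 175665921/333013) = -4253*(-927609275/333013) = 3945122246575/333013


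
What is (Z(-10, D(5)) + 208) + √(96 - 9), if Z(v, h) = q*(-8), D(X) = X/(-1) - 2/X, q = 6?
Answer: 160 + √87 ≈ 169.33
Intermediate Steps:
D(X) = -X - 2/X (D(X) = X*(-1) - 2/X = -X - 2/X)
Z(v, h) = -48 (Z(v, h) = 6*(-8) = -48)
(Z(-10, D(5)) + 208) + √(96 - 9) = (-48 + 208) + √(96 - 9) = 160 + √87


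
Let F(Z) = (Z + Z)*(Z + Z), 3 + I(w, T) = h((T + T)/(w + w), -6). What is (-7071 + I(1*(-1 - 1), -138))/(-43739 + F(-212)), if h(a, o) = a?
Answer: -7005/136037 ≈ -0.051493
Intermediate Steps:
I(w, T) = -3 + T/w (I(w, T) = -3 + (T + T)/(w + w) = -3 + (2*T)/((2*w)) = -3 + (2*T)*(1/(2*w)) = -3 + T/w)
F(Z) = 4*Z² (F(Z) = (2*Z)*(2*Z) = 4*Z²)
(-7071 + I(1*(-1 - 1), -138))/(-43739 + F(-212)) = (-7071 + (-3 - 138/(-1 - 1)))/(-43739 + 4*(-212)²) = (-7071 + (-3 - 138/(1*(-2))))/(-43739 + 4*44944) = (-7071 + (-3 - 138/(-2)))/(-43739 + 179776) = (-7071 + (-3 - 138*(-½)))/136037 = (-7071 + (-3 + 69))*(1/136037) = (-7071 + 66)*(1/136037) = -7005*1/136037 = -7005/136037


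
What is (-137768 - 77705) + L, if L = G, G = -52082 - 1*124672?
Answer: -392227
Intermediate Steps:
G = -176754 (G = -52082 - 124672 = -176754)
L = -176754
(-137768 - 77705) + L = (-137768 - 77705) - 176754 = -215473 - 176754 = -392227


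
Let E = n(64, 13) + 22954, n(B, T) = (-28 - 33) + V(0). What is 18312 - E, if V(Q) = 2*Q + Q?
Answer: -4581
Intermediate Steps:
V(Q) = 3*Q
n(B, T) = -61 (n(B, T) = (-28 - 33) + 3*0 = -61 + 0 = -61)
E = 22893 (E = -61 + 22954 = 22893)
18312 - E = 18312 - 1*22893 = 18312 - 22893 = -4581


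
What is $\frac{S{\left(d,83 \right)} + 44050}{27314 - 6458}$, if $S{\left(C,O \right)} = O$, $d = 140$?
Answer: $\frac{14711}{6952} \approx 2.1161$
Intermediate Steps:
$\frac{S{\left(d,83 \right)} + 44050}{27314 - 6458} = \frac{83 + 44050}{27314 - 6458} = \frac{44133}{20856} = 44133 \cdot \frac{1}{20856} = \frac{14711}{6952}$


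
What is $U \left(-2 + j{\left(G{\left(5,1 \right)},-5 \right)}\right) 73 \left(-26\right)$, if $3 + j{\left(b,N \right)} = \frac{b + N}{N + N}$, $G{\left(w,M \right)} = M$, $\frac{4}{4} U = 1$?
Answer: $\frac{43654}{5} \approx 8730.8$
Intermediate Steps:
$U = 1$
$j{\left(b,N \right)} = -3 + \frac{N + b}{2 N}$ ($j{\left(b,N \right)} = -3 + \frac{b + N}{N + N} = -3 + \frac{N + b}{2 N}$)
$U \left(-2 + j{\left(G{\left(5,1 \right)},-5 \right)}\right) 73 \left(-26\right) = 1 \left(-2 + \frac{1 - -25}{2 \left(-5\right)}\right) 73 \left(-26\right) = 1 \left(-2 + \frac{1}{2} \left(- \frac{1}{5}\right) \left(1 + 25\right)\right) 73 \left(-26\right) = 1 \left(-2 + \frac{1}{2} \left(- \frac{1}{5}\right) 26\right) 73 \left(-26\right) = 1 \left(-2 - \frac{13}{5}\right) 73 \left(-26\right) = 1 \left(- \frac{23}{5}\right) 73 \left(-26\right) = \left(- \frac{23}{5}\right) 73 \left(-26\right) = \left(- \frac{1679}{5}\right) \left(-26\right) = \frac{43654}{5}$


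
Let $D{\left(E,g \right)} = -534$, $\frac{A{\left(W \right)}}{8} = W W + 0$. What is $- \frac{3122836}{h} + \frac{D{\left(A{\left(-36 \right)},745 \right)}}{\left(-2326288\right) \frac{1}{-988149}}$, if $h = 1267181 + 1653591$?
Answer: $- \frac{193559118885215}{849319606792} \approx -227.9$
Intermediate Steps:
$h = 2920772$
$A{\left(W \right)} = 8 W^{2}$ ($A{\left(W \right)} = 8 \left(W W + 0\right) = 8 \left(W^{2} + 0\right) = 8 W^{2}$)
$- \frac{3122836}{h} + \frac{D{\left(A{\left(-36 \right)},745 \right)}}{\left(-2326288\right) \frac{1}{-988149}} = - \frac{3122836}{2920772} - \frac{534}{\left(-2326288\right) \frac{1}{-988149}} = \left(-3122836\right) \frac{1}{2920772} - \frac{534}{\left(-2326288\right) \left(- \frac{1}{988149}\right)} = - \frac{780709}{730193} - \frac{534}{\frac{2326288}{988149}} = - \frac{780709}{730193} - \frac{263835783}{1163144} = - \frac{193559118885215}{849319606792}$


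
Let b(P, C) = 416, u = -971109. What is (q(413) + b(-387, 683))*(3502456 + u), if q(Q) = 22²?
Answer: 2278212300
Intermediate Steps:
q(Q) = 484
(q(413) + b(-387, 683))*(3502456 + u) = (484 + 416)*(3502456 - 971109) = 900*2531347 = 2278212300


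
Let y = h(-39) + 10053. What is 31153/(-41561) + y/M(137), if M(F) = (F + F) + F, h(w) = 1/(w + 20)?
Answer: 7695126589/324549849 ≈ 23.710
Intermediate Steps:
h(w) = 1/(20 + w)
M(F) = 3*F (M(F) = 2*F + F = 3*F)
y = 191006/19 (y = 1/(20 - 39) + 10053 = 1/(-19) + 10053 = -1/19 + 10053 = 191006/19 ≈ 10053.)
31153/(-41561) + y/M(137) = 31153/(-41561) + 191006/(19*((3*137))) = 31153*(-1/41561) + (191006/19)/411 = -31153/41561 + (191006/19)*(1/411) = -31153/41561 + 191006/7809 = 7695126589/324549849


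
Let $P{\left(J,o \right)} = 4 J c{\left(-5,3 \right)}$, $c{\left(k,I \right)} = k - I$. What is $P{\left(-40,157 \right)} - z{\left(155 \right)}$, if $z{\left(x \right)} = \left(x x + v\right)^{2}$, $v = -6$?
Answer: $-576911081$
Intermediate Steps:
$P{\left(J,o \right)} = - 32 J$ ($P{\left(J,o \right)} = 4 J \left(-5 - 3\right) = 4 J \left(-8\right) = - 32 J$)
$z{\left(x \right)} = \left(-6 + x^{2}\right)^{2}$ ($z{\left(x \right)} = \left(x x - 6\right)^{2} = \left(x^{2} - 6\right)^{2} = \left(-6 + x^{2}\right)^{2}$)
$P{\left(-40,157 \right)} - z{\left(155 \right)} = \left(-32\right) \left(-40\right) - \left(-6 + 155^{2}\right)^{2} = 1280 - \left(-6 + 24025\right)^{2} = 1280 - 24019^{2} = 1280 - 576912361 = -576911081$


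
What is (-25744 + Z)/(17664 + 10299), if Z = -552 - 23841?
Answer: -50137/27963 ≈ -1.7930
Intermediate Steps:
Z = -24393
(-25744 + Z)/(17664 + 10299) = (-25744 - 24393)/(17664 + 10299) = -50137/27963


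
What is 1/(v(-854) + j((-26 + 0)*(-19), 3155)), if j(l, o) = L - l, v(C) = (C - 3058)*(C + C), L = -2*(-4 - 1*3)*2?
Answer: 1/6681230 ≈ 1.4967e-7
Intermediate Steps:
L = 28 (L = -2*(-4 - 3)*2 = -2*(-7)*2 = 14*2 = 28)
v(C) = 2*C*(-3058 + C) (v(C) = (-3058 + C)*(2*C) = 2*C*(-3058 + C))
j(l, o) = 28 - l
1/(v(-854) + j((-26 + 0)*(-19), 3155)) = 1/(2*(-854)*(-3058 - 854) + (28 - (-26 + 0)*(-19))) = 1/(2*(-854)*(-3912) + (28 - (-26)*(-19))) = 1/(6681696 + (28 - 1*494)) = 1/(6681696 + (28 - 494)) = 1/(6681696 - 466) = 1/6681230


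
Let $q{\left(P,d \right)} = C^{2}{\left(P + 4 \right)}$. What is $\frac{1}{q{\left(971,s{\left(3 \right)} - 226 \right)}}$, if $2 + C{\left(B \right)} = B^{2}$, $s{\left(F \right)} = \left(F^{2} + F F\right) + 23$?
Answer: $\frac{1}{903684088129} \approx 1.1066 \cdot 10^{-12}$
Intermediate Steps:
$s{\left(F \right)} = 23 + 2 F^{2}$ ($s{\left(F \right)} = \left(F^{2} + F^{2}\right) + 23 = 2 F^{2} + 23 = 23 + 2 F^{2}$)
$C{\left(B \right)} = -2 + B^{2}$
$q{\left(P,d \right)} = \left(-2 + \left(4 + P\right)^{2}\right)^{2}$ ($q{\left(P,d \right)} = \left(-2 + \left(P + 4\right)^{2}\right)^{2} = \left(-2 + \left(4 + P\right)^{2}\right)^{2}$)
$\frac{1}{q{\left(971,s{\left(3 \right)} - 226 \right)}} = \frac{1}{\left(-2 + \left(4 + 971\right)^{2}\right)^{2}} = \frac{1}{\left(-2 + 975^{2}\right)^{2}} = \frac{1}{\left(-2 + 950625\right)^{2}} = \frac{1}{950623^{2}} = \frac{1}{903684088129}$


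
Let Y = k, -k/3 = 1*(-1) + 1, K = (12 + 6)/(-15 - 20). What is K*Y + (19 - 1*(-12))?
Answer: 31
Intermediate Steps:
K = -18/35 (K = 18/(-35) = 18*(-1/35) = -18/35 ≈ -0.51429)
k = 0 (k = -3*(1*(-1) + 1) = -3*(-1 + 1) = -3*0 = 0)
Y = 0
K*Y + (19 - 1*(-12)) = -18/35*0 + (19 - 1*(-12)) = 0 + (19 + 12) = 0 + 31 = 31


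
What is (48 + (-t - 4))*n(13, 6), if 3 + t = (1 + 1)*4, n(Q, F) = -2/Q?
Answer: -6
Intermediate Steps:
t = 5 (t = -3 + (1 + 1)*4 = -3 + 2*4 = -3 + 8 = 5)
(48 + (-t - 4))*n(13, 6) = (48 + (-1*5 - 4))*(-2/13) = (48 + (-5 - 4))*(-2*1/13) = (48 - 9)*(-2/13) = 39*(-2/13) = -6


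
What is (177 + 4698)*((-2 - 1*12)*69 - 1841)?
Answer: -13684125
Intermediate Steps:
(177 + 4698)*((-2 - 1*12)*69 - 1841) = 4875*((-2 - 12)*69 - 1841) = 4875*(-14*69 - 1841) = 4875*(-966 - 1841) = 4875*(-2807) = -13684125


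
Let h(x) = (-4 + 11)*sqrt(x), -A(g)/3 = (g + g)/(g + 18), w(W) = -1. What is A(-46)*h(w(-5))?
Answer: -69*I ≈ -69.0*I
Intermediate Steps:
A(g) = -6*g/(18 + g) (A(g) = -3*(g + g)/(g + 18) = -3*2*g/(18 + g) = -6*g/(18 + g))
h(x) = 7*sqrt(x)
A(-46)*h(w(-5)) = (-6*(-46)/(18 - 46))*(7*sqrt(-1)) = (-6*(-46)/(-28))*(7*I) = (-6*(-46)*(-1/28))*(7*I) = -69*I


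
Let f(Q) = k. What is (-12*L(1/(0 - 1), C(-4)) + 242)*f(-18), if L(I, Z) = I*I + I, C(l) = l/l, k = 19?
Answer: 4598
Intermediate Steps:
C(l) = 1
L(I, Z) = I + I**2 (L(I, Z) = I**2 + I = I + I**2)
f(Q) = 19
(-12*L(1/(0 - 1), C(-4)) + 242)*f(-18) = (-12*(1 + 1/(0 - 1))/(0 - 1) + 242)*19 = (-12*(1 + 1/(-1))/(-1) + 242)*19 = (-(-12)*(1 - 1) + 242)*19 = (-(-12)*0 + 242)*19 = (-12*0 + 242)*19 = (0 + 242)*19 = 242*19 = 4598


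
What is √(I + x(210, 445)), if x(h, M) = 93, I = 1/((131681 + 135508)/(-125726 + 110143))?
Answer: √39260963514/20553 ≈ 9.6406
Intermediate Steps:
I = -15583/267189 (I = 1/(267189/(-15583)) = 1/(267189*(-1/15583)) = 1/(-267189/15583) = -15583/267189 ≈ -0.058322)
√(I + x(210, 445)) = √(-15583/267189 + 93) = √(24832994/267189) = √39260963514/20553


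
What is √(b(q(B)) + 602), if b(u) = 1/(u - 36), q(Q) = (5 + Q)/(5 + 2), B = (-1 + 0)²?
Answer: √36428910/246 ≈ 24.535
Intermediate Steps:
B = 1 (B = (-1)² = 1)
q(Q) = 5/7 + Q/7 (q(Q) = (5 + Q)/7 = (5 + Q)*(⅐) = 5/7 + Q/7)
b(u) = 1/(-36 + u)
√(b(q(B)) + 602) = √(1/(-36 + (5/7 + (⅐)*1)) + 602) = √(1/(-36 + (5/7 + ⅐)) + 602) = √(1/(-36 + 6/7) + 602) = √(1/(-246/7) + 602) = √(-7/246 + 602) = √(148085/246) = √36428910/246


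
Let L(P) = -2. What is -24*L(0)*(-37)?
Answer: -1776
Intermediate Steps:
-24*L(0)*(-37) = -24*(-2)*(-37) = 48*(-37) = -1776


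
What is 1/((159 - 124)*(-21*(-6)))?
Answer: 1/4410 ≈ 0.00022676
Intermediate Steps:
1/((159 - 124)*(-21*(-6))) = 1/(35*126) = 1/4410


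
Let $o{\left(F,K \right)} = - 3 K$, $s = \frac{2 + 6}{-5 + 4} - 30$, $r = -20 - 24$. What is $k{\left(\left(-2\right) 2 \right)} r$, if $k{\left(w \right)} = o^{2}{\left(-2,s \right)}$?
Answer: $-571824$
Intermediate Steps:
$r = -44$ ($r = -20 - 24 = -44$)
$s = -38$ ($s = \frac{8}{-1} - 30 = 8 \left(-1\right) - 30 = -8 - 30 = -38$)
$k{\left(w \right)} = 12996$ ($k{\left(w \right)} = \left(\left(-3\right) \left(-38\right)\right)^{2} = 114^{2} = 12996$)
$k{\left(\left(-2\right) 2 \right)} r = 12996 \left(-44\right) = -571824$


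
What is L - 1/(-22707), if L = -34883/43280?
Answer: -792045001/982758960 ≈ -0.80594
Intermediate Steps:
L = -34883/43280 (L = -34883*1/43280 = -34883/43280 ≈ -0.80598)
L - 1/(-22707) = -34883/43280 - 1/(-22707) = -34883/43280 - 1*(-1/22707) = -34883/43280 + 1/22707 = -792045001/982758960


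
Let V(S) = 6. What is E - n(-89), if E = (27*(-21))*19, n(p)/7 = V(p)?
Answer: -10815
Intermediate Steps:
n(p) = 42 (n(p) = 7*6 = 42)
E = -10773 (E = -567*19 = -10773)
E - n(-89) = -10773 - 1*42 = -10773 - 42 = -10815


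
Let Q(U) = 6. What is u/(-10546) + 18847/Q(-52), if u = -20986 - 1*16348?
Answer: 99492233/31638 ≈ 3144.7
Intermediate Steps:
u = -37334 (u = -20986 - 16348 = -37334)
u/(-10546) + 18847/Q(-52) = -37334/(-10546) + 18847/6 = -37334*(-1/10546) + 18847*(⅙) = 18667/5273 + 18847/6 = 99492233/31638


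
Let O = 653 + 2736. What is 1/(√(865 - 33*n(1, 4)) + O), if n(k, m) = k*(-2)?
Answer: 3389/11484390 - 7*√19/11484390 ≈ 0.00029244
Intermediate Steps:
n(k, m) = -2*k
O = 3389
1/(√(865 - 33*n(1, 4)) + O) = 1/(√(865 - (-66)) + 3389) = 1/(√(865 - 33*(-2)) + 3389) = 1/(√(865 + 66) + 3389) = 1/(√931 + 3389) = 1/(7*√19 + 3389) = 1/(3389 + 7*√19)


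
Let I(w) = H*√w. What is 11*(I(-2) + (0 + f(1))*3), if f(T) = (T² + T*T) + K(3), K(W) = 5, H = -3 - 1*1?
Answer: 231 - 44*I*√2 ≈ 231.0 - 62.225*I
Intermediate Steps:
H = -4 (H = -3 - 1 = -4)
f(T) = 5 + 2*T² (f(T) = (T² + T*T) + 5 = (T² + T²) + 5 = 2*T² + 5 = 5 + 2*T²)
I(w) = -4*√w
11*(I(-2) + (0 + f(1))*3) = 11*(-4*I*√2 + (0 + (5 + 2*1²))*3) = 11*(-4*I*√2 + (0 + (5 + 2*1))*3) = 11*(-4*I*√2 + (0 + (5 + 2))*3) = 11*(-4*I*√2 + (0 + 7)*3) = 11*(-4*I*√2 + 7*3) = 11*(-4*I*√2 + 21) = 11*(21 - 4*I*√2) = 231 - 44*I*√2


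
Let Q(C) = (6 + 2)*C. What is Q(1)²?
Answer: 64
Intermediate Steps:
Q(C) = 8*C
Q(1)² = (8*1)² = 8² = 64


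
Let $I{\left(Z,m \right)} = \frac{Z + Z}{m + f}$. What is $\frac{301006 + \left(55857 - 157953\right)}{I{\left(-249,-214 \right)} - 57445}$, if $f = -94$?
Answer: $- \frac{30632140}{8846281} \approx -3.4627$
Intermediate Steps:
$I{\left(Z,m \right)} = \frac{2 Z}{-94 + m}$ ($I{\left(Z,m \right)} = \frac{Z + Z}{m - 94} = \frac{2 Z}{-94 + m}$)
$\frac{301006 + \left(55857 - 157953\right)}{I{\left(-249,-214 \right)} - 57445} = \frac{301006 + \left(55857 - 157953\right)}{2 \left(-249\right) \frac{1}{-94 - 214} - 57445} = \frac{301006 + \left(55857 - 157953\right)}{2 \left(-249\right) \frac{1}{-308} - 57445} = \frac{301006 - 102096}{2 \left(-249\right) \left(- \frac{1}{308}\right) - 57445} = \frac{198910}{\frac{249}{154} - 57445} = \frac{198910}{- \frac{8846281}{154}} = 198910 \left(- \frac{154}{8846281}\right) = - \frac{30632140}{8846281}$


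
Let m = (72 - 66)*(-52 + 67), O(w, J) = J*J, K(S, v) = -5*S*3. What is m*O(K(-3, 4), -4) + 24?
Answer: 1464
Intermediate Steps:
K(S, v) = -15*S
O(w, J) = J²
m = 90 (m = 6*15 = 90)
m*O(K(-3, 4), -4) + 24 = 90*(-4)² + 24 = 90*16 + 24 = 1440 + 24 = 1464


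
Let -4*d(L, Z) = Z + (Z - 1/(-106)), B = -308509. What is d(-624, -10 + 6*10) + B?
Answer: -130818417/424 ≈ -3.0853e+5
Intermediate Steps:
d(L, Z) = -1/424 - Z/2 (d(L, Z) = -(Z + (Z - 1/(-106)))/4 = -(Z + (Z - 1*(-1/106)))/4 = -(Z + (Z + 1/106))/4 = -(Z + (1/106 + Z))/4 = -(1/106 + 2*Z)/4 = -1/424 - Z/2)
d(-624, -10 + 6*10) + B = (-1/424 - (-10 + 6*10)/2) - 308509 = (-1/424 - (-10 + 60)/2) - 308509 = (-1/424 - ½*50) - 308509 = (-1/424 - 25) - 308509 = -10601/424 - 308509 = -130818417/424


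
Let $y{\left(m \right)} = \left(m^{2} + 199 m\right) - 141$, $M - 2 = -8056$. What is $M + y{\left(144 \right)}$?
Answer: $41197$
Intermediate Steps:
$M = -8054$ ($M = 2 - 8056 = -8054$)
$y{\left(m \right)} = -141 + m^{2} + 199 m$
$M + y{\left(144 \right)} = -8054 + \left(-141 + 144^{2} + 199 \cdot 144\right) = -8054 + \left(-141 + 20736 + 28656\right) = -8054 + 49251 = 41197$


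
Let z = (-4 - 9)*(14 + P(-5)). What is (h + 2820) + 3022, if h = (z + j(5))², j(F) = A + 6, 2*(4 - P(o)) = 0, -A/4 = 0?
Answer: 57826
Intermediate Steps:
A = 0 (A = -4*0 = 0)
P(o) = 4 (P(o) = 4 - ½*0 = 4 + 0 = 4)
j(F) = 6 (j(F) = 0 + 6 = 6)
z = -234 (z = (-4 - 9)*(14 + 4) = -13*18 = -234)
h = 51984 (h = (-234 + 6)² = (-228)² = 51984)
(h + 2820) + 3022 = (51984 + 2820) + 3022 = 54804 + 3022 = 57826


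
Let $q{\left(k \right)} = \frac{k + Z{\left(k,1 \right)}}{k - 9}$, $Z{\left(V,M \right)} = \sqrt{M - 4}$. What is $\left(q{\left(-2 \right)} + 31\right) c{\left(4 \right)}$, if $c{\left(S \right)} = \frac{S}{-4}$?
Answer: $- \frac{343}{11} + \frac{i \sqrt{3}}{11} \approx -31.182 + 0.15746 i$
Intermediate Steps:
$Z{\left(V,M \right)} = \sqrt{-4 + M}$
$q{\left(k \right)} = \frac{k + i \sqrt{3}}{-9 + k}$ ($q{\left(k \right)} = \frac{k + \sqrt{-4 + 1}}{k - 9} = \frac{k + \sqrt{-3}}{-9 + k} = \frac{k + i \sqrt{3}}{-9 + k}$)
$c{\left(S \right)} = - \frac{S}{4}$ ($c{\left(S \right)} = S \left(- \frac{1}{4}\right) = - \frac{S}{4}$)
$\left(q{\left(-2 \right)} + 31\right) c{\left(4 \right)} = \left(\frac{-2 + i \sqrt{3}}{-9 - 2} + 31\right) \left(\left(- \frac{1}{4}\right) 4\right) = \left(\frac{-2 + i \sqrt{3}}{-11} + 31\right) \left(-1\right) = \left(- \frac{-2 + i \sqrt{3}}{11} + 31\right) \left(-1\right) = \left(\left(\frac{2}{11} - \frac{i \sqrt{3}}{11}\right) + 31\right) \left(-1\right) = \left(\frac{343}{11} - \frac{i \sqrt{3}}{11}\right) \left(-1\right) = - \frac{343}{11} + \frac{i \sqrt{3}}{11}$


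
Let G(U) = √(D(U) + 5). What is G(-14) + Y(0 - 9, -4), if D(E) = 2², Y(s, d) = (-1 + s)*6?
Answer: -57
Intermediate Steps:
Y(s, d) = -6 + 6*s
D(E) = 4
G(U) = 3 (G(U) = √(4 + 5) = √9 = 3)
G(-14) + Y(0 - 9, -4) = 3 + (-6 + 6*(0 - 9)) = 3 + (-6 + 6*(-9)) = 3 + (-6 - 54) = 3 - 60 = -57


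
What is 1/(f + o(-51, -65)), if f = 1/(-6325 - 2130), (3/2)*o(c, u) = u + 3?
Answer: -25365/1048423 ≈ -0.024193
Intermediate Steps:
o(c, u) = 2 + 2*u/3 (o(c, u) = 2*(u + 3)/3 = 2*(3 + u)/3 = 2 + 2*u/3)
f = -1/8455 (f = 1/(-8455) = -1/8455 ≈ -0.00011827)
1/(f + o(-51, -65)) = 1/(-1/8455 + (2 + (⅔)*(-65))) = 1/(-1/8455 + (2 - 130/3)) = 1/(-1/8455 - 124/3) = 1/(-1048423/25365) = -25365/1048423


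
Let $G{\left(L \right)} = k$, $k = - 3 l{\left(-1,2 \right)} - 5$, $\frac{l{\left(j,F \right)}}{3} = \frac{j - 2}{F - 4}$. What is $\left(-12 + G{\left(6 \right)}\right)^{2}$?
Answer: $\frac{3721}{4} \approx 930.25$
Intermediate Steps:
$l{\left(j,F \right)} = \frac{3 \left(-2 + j\right)}{-4 + F}$ ($l{\left(j,F \right)} = 3 \frac{j - 2}{F - 4} = 3 \frac{-2 + j}{-4 + F} = \frac{3 \left(-2 + j\right)}{-4 + F}$)
$k = - \frac{37}{2}$ ($k = - 3 \frac{3 \left(-2 - 1\right)}{-4 + 2} - 5 = - 3 \cdot 3 \frac{1}{-2} \left(-3\right) - 5 = - 3 \cdot 3 \left(- \frac{1}{2}\right) \left(-3\right) - 5 = \left(-3\right) \frac{9}{2} - 5 = - \frac{27}{2} - 5 = - \frac{37}{2} \approx -18.5$)
$G{\left(L \right)} = - \frac{37}{2}$
$\left(-12 + G{\left(6 \right)}\right)^{2} = \left(-12 - \frac{37}{2}\right)^{2} = \left(- \frac{61}{2}\right)^{2} = \frac{3721}{4}$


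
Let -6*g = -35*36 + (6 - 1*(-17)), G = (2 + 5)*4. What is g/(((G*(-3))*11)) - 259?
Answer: -1437133/5544 ≈ -259.22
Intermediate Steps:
G = 28 (G = 7*4 = 28)
g = 1237/6 (g = -(-35*36 + (6 - 1*(-17)))/6 = -(-1260 + (6 + 17))/6 = -(-1260 + 23)/6 = -⅙*(-1237) = 1237/6 ≈ 206.17)
g/(((G*(-3))*11)) - 259 = 1237/(6*(((28*(-3))*11))) - 259 = 1237/(6*((-84*11))) - 259 = (1237/6)/(-924) - 259 = (1237/6)*(-1/924) - 259 = -1237/5544 - 259 = -1437133/5544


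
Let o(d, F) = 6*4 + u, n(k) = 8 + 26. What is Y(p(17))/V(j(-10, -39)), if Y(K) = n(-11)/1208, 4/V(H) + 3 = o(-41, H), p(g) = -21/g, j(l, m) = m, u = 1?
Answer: 187/1208 ≈ 0.15480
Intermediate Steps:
n(k) = 34
o(d, F) = 25 (o(d, F) = 6*4 + 1 = 24 + 1 = 25)
V(H) = 2/11 (V(H) = 4/(-3 + 25) = 4/22 = 4*(1/22) = 2/11)
Y(K) = 17/604 (Y(K) = 34/1208 = 34*(1/1208) = 17/604)
Y(p(17))/V(j(-10, -39)) = 17/(604*(2/11)) = (17/604)*(11/2) = 187/1208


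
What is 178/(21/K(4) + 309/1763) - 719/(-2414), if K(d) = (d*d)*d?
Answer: 48523846225/137112786 ≈ 353.90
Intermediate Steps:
K(d) = d**3 (K(d) = d**2*d = d**3)
178/(21/K(4) + 309/1763) - 719/(-2414) = 178/(21/(4**3) + 309/1763) - 719/(-2414) = 178/(21/64 + 309*(1/1763)) - 719*(-1/2414) = 178/(21*(1/64) + 309/1763) + 719/2414 = 178/(21/64 + 309/1763) + 719/2414 = 178/(56799/112832) + 719/2414 = 178*(112832/56799) + 719/2414 = 20084096/56799 + 719/2414 = 48523846225/137112786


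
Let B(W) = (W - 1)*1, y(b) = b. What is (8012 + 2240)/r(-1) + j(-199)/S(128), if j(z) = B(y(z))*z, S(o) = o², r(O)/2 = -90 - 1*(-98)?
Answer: 1317231/2048 ≈ 643.18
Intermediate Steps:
r(O) = 16 (r(O) = 2*(-90 - 1*(-98)) = 2*(-90 + 98) = 2*8 = 16)
B(W) = -1 + W (B(W) = (-1 + W)*1 = -1 + W)
j(z) = z*(-1 + z) (j(z) = (-1 + z)*z = z*(-1 + z))
(8012 + 2240)/r(-1) + j(-199)/S(128) = (8012 + 2240)/16 + (-199*(-1 - 199))/(128²) = 10252*(1/16) - 199*(-200)/16384 = 2563/4 + 39800*(1/16384) = 2563/4 + 4975/2048 = 1317231/2048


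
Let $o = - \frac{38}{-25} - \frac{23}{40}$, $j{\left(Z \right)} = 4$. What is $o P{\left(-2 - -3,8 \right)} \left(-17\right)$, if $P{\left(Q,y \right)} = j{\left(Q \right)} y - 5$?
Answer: $- \frac{86751}{200} \approx -433.75$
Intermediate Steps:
$P{\left(Q,y \right)} = -5 + 4 y$ ($P{\left(Q,y \right)} = 4 y - 5 = -5 + 4 y$)
$o = \frac{189}{200}$ ($o = \left(-38\right) \left(- \frac{1}{25}\right) - \frac{23}{40} = \frac{38}{25} - \frac{23}{40} = \frac{189}{200} \approx 0.945$)
$o P{\left(-2 - -3,8 \right)} \left(-17\right) = \frac{189 \left(-5 + 4 \cdot 8\right)}{200} \left(-17\right) = \frac{189 \left(-5 + 32\right)}{200} \left(-17\right) = \frac{189}{200} \cdot 27 \left(-17\right) = \frac{5103}{200} \left(-17\right) = - \frac{86751}{200}$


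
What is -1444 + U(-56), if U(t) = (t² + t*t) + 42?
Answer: 4870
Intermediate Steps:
U(t) = 42 + 2*t² (U(t) = (t² + t²) + 42 = 2*t² + 42 = 42 + 2*t²)
-1444 + U(-56) = -1444 + (42 + 2*(-56)²) = -1444 + (42 + 2*3136) = -1444 + (42 + 6272) = -1444 + 6314 = 4870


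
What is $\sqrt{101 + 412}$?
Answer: $3 \sqrt{57} \approx 22.65$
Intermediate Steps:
$\sqrt{101 + 412} = \sqrt{513} = 3 \sqrt{57}$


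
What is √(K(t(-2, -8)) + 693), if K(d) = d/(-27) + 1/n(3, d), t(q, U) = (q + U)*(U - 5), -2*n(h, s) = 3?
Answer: √55689/9 ≈ 26.221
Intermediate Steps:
n(h, s) = -3/2 (n(h, s) = -½*3 = -3/2)
t(q, U) = (-5 + U)*(U + q) (t(q, U) = (U + q)*(-5 + U) = (-5 + U)*(U + q))
K(d) = -⅔ - d/27 (K(d) = d/(-27) + 1/(-3/2) = d*(-1/27) + 1*(-⅔) = -d/27 - ⅔ = -⅔ - d/27)
√(K(t(-2, -8)) + 693) = √((-⅔ - ((-8)² - 5*(-8) - 5*(-2) - 8*(-2))/27) + 693) = √((-⅔ - (64 + 40 + 10 + 16)/27) + 693) = √((-⅔ - 1/27*130) + 693) = √((-⅔ - 130/27) + 693) = √(-148/27 + 693) = √(18563/27) = √55689/9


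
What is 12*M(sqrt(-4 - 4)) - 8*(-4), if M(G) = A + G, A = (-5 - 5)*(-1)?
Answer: 152 + 24*I*sqrt(2) ≈ 152.0 + 33.941*I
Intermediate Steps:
A = 10 (A = -10*(-1) = 10)
M(G) = 10 + G
12*M(sqrt(-4 - 4)) - 8*(-4) = 12*(10 + sqrt(-4 - 4)) - 8*(-4) = 12*(10 + sqrt(-8)) + 32 = 12*(10 + 2*I*sqrt(2)) + 32 = (120 + 24*I*sqrt(2)) + 32 = 152 + 24*I*sqrt(2)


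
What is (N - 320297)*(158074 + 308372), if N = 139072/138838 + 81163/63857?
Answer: -662274490627400270892/4432889083 ≈ -1.4940e+11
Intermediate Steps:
N = 10074614649/4432889083 (N = 139072*(1/138838) + 81163*(1/63857) = 69536/69419 + 81163/63857 = 10074614649/4432889083 ≈ 2.2727)
(N - 320297)*(158074 + 308372) = (10074614649/4432889083 - 320297)*(158074 + 308372) = -1419831000003002/4432889083*466446 = -662274490627400270892/4432889083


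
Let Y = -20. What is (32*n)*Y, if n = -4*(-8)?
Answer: -20480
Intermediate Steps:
n = 32
(32*n)*Y = (32*32)*(-20) = 1024*(-20) = -20480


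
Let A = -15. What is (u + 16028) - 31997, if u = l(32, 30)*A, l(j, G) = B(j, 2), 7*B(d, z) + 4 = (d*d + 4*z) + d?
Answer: -127683/7 ≈ -18240.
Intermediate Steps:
B(d, z) = -4/7 + d/7 + d**2/7 + 4*z/7 (B(d, z) = -4/7 + ((d*d + 4*z) + d)/7 = -4/7 + ((d**2 + 4*z) + d)/7 = -4/7 + (d + d**2 + 4*z)/7 = -4/7 + (d/7 + d**2/7 + 4*z/7) = -4/7 + d/7 + d**2/7 + 4*z/7)
l(j, G) = 4/7 + j/7 + j**2/7 (l(j, G) = -4/7 + j/7 + j**2/7 + (4/7)*2 = -4/7 + j/7 + j**2/7 + 8/7 = 4/7 + j/7 + j**2/7)
u = -15900/7 (u = (4/7 + (1/7)*32 + (1/7)*32**2)*(-15) = (4/7 + 32/7 + (1/7)*1024)*(-15) = (4/7 + 32/7 + 1024/7)*(-15) = (1060/7)*(-15) = -15900/7 ≈ -2271.4)
(u + 16028) - 31997 = (-15900/7 + 16028) - 31997 = 96296/7 - 31997 = -127683/7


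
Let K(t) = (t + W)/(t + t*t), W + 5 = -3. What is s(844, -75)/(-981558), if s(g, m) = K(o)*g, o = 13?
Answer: -1055/44660889 ≈ -2.3622e-5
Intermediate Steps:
W = -8 (W = -5 - 3 = -8)
K(t) = (-8 + t)/(t + t**2) (K(t) = (t - 8)/(t + t*t) = (-8 + t)/(t + t**2))
s(g, m) = 5*g/182 (s(g, m) = ((-8 + 13)/(13*(1 + 13)))*g = ((1/13)*5/14)*g = ((1/13)*(1/14)*5)*g = 5*g/182)
s(844, -75)/(-981558) = ((5/182)*844)/(-981558) = (2110/91)*(-1/981558) = -1055/44660889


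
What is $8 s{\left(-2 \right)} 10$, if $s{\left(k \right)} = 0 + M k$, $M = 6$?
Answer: $-960$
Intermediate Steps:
$s{\left(k \right)} = 6 k$ ($s{\left(k \right)} = 0 + 6 k = 6 k$)
$8 s{\left(-2 \right)} 10 = 8 \cdot 6 \left(-2\right) 10 = 8 \left(-12\right) 10 = \left(-96\right) 10 = -960$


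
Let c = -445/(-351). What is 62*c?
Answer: 27590/351 ≈ 78.604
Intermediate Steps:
c = 445/351 (c = -445*(-1/351) = 445/351 ≈ 1.2678)
62*c = 62*(445/351) = 27590/351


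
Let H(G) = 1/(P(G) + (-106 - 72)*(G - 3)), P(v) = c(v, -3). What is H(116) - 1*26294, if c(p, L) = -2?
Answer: -528930105/20116 ≈ -26294.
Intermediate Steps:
P(v) = -2
H(G) = 1/(532 - 178*G) (H(G) = 1/(-2 + (-106 - 72)*(G - 3)) = 1/(-2 - 178*(-3 + G)) = 1/(-2 + (534 - 178*G)) = 1/(532 - 178*G))
H(116) - 1*26294 = -1/(-532 + 178*116) - 1*26294 = -1/(-532 + 20648) - 26294 = -1/20116 - 26294 = -528930105/20116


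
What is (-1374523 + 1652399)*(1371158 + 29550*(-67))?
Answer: -169140898192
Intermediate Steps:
(-1374523 + 1652399)*(1371158 + 29550*(-67)) = 277876*(1371158 - 1979850) = 277876*(-608692) = -169140898192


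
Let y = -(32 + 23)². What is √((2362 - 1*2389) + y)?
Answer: 2*I*√763 ≈ 55.245*I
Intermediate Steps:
y = -3025 (y = -1*55² = -1*3025 = -3025)
√((2362 - 1*2389) + y) = √((2362 - 1*2389) - 3025) = √((2362 - 2389) - 3025) = √(-27 - 3025) = √(-3052) = 2*I*√763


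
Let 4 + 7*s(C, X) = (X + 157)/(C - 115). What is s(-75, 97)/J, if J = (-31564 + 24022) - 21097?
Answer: 39/1464995 ≈ 2.6621e-5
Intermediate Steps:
s(C, X) = -4/7 + (157 + X)/(7*(-115 + C)) (s(C, X) = -4/7 + ((X + 157)/(C - 115))/7 = -4/7 + ((157 + X)/(-115 + C))/7 = -4/7 + (157 + X)/(7*(-115 + C)))
J = -28639 (J = -7542 - 21097 = -28639)
s(-75, 97)/J = ((617 + 97 - 4*(-75))/(7*(-115 - 75)))/(-28639) = ((⅐)*(617 + 97 + 300)/(-190))*(-1/28639) = ((⅐)*(-1/190)*1014)*(-1/28639) = -507/665*(-1/28639) = 39/1464995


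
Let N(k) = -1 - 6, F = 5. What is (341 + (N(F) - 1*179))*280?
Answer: 43400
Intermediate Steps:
N(k) = -7
(341 + (N(F) - 1*179))*280 = (341 + (-7 - 1*179))*280 = (341 + (-7 - 179))*280 = (341 - 186)*280 = 155*280 = 43400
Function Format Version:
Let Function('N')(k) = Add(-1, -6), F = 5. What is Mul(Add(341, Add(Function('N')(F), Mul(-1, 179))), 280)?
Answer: 43400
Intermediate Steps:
Function('N')(k) = -7
Mul(Add(341, Add(Function('N')(F), Mul(-1, 179))), 280) = Mul(Add(341, Add(-7, Mul(-1, 179))), 280) = Mul(Add(341, Add(-7, -179)), 280) = Mul(Add(341, -186), 280) = Mul(155, 280) = 43400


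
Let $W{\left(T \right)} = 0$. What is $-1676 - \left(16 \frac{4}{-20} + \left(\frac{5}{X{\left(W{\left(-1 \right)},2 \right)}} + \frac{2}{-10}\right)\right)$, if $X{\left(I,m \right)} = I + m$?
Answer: $- \frac{16751}{10} \approx -1675.1$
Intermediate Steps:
$-1676 - \left(16 \frac{4}{-20} + \left(\frac{5}{X{\left(W{\left(-1 \right)},2 \right)}} + \frac{2}{-10}\right)\right) = -1676 - \left(16 \frac{4}{-20} + \left(\frac{5}{0 + 2} + \frac{2}{-10}\right)\right) = -1676 - \left(16 \cdot 4 \left(- \frac{1}{20}\right) + \left(\frac{5}{2} + 2 \left(- \frac{1}{10}\right)\right)\right) = -1676 - \left(16 \left(- \frac{1}{5}\right) + \left(5 \cdot \frac{1}{2} - \frac{1}{5}\right)\right) = -1676 - \left(- \frac{16}{5} + \left(\frac{5}{2} - \frac{1}{5}\right)\right) = -1676 - \left(- \frac{16}{5} + \frac{23}{10}\right) = -1676 - - \frac{9}{10} = -1676 + \frac{9}{10} = - \frac{16751}{10}$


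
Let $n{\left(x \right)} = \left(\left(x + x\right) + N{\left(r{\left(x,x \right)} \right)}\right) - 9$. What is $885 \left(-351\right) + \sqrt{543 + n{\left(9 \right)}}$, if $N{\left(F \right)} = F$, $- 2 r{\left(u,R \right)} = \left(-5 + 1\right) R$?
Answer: $-310635 + \sqrt{570} \approx -3.1061 \cdot 10^{5}$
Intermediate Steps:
$r{\left(u,R \right)} = 2 R$ ($r{\left(u,R \right)} = - \frac{\left(-5 + 1\right) R}{2} = - \frac{\left(-4\right) R}{2} = 2 R$)
$n{\left(x \right)} = -9 + 4 x$ ($n{\left(x \right)} = \left(\left(x + x\right) + 2 x\right) - 9 = \left(2 x + 2 x\right) - 9 = 4 x - 9 = -9 + 4 x$)
$885 \left(-351\right) + \sqrt{543 + n{\left(9 \right)}} = 885 \left(-351\right) + \sqrt{543 + \left(-9 + 4 \cdot 9\right)} = -310635 + \sqrt{543 + \left(-9 + 36\right)} = -310635 + \sqrt{543 + 27} = -310635 + \sqrt{570}$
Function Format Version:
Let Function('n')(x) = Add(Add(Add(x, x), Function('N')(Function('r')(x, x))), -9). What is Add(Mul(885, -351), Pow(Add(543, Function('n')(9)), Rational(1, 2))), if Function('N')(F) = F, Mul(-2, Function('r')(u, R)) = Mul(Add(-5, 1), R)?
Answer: Add(-310635, Pow(570, Rational(1, 2))) ≈ -3.1061e+5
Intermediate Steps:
Function('r')(u, R) = Mul(2, R) (Function('r')(u, R) = Mul(Rational(-1, 2), Mul(Add(-5, 1), R)) = Mul(Rational(-1, 2), Mul(-4, R)) = Mul(2, R))
Function('n')(x) = Add(-9, Mul(4, x)) (Function('n')(x) = Add(Add(Add(x, x), Mul(2, x)), -9) = Add(Add(Mul(2, x), Mul(2, x)), -9) = Add(Mul(4, x), -9) = Add(-9, Mul(4, x)))
Add(Mul(885, -351), Pow(Add(543, Function('n')(9)), Rational(1, 2))) = Add(Mul(885, -351), Pow(Add(543, Add(-9, Mul(4, 9))), Rational(1, 2))) = Add(-310635, Pow(Add(543, Add(-9, 36)), Rational(1, 2))) = Add(-310635, Pow(Add(543, 27), Rational(1, 2))) = Add(-310635, Pow(570, Rational(1, 2)))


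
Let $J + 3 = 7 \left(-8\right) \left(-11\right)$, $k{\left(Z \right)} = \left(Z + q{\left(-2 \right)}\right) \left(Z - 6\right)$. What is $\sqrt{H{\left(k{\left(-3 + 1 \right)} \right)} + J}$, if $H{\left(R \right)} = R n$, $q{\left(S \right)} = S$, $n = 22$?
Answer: $\sqrt{1317} \approx 36.29$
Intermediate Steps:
$k{\left(Z \right)} = \left(-6 + Z\right) \left(-2 + Z\right)$ ($k{\left(Z \right)} = \left(Z - 2\right) \left(Z - 6\right) = \left(-2 + Z\right) \left(-6 + Z\right) = \left(-6 + Z\right) \left(-2 + Z\right)$)
$H{\left(R \right)} = 22 R$ ($H{\left(R \right)} = R 22 = 22 R$)
$J = 613$ ($J = -3 + 7 \left(-8\right) \left(-11\right) = -3 - -616 = -3 + 616 = 613$)
$\sqrt{H{\left(k{\left(-3 + 1 \right)} \right)} + J} = \sqrt{22 \left(12 + \left(-3 + 1\right)^{2} - 8 \left(-3 + 1\right)\right) + 613} = \sqrt{22 \left(12 + \left(-2\right)^{2} - -16\right) + 613} = \sqrt{22 \left(12 + 4 + 16\right) + 613} = \sqrt{22 \cdot 32 + 613} = \sqrt{704 + 613} = \sqrt{1317}$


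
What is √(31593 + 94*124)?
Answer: √43249 ≈ 207.96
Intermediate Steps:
√(31593 + 94*124) = √(31593 + 11656) = √43249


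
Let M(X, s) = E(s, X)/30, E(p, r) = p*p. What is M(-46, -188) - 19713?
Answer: -278023/15 ≈ -18535.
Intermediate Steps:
E(p, r) = p²
M(X, s) = s²/30
M(-46, -188) - 19713 = (1/30)*(-188)² - 19713 = (1/30)*35344 - 19713 = 17672/15 - 19713 = -278023/15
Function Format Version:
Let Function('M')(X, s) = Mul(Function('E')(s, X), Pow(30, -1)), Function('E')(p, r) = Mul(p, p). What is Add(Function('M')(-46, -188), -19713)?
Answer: Rational(-278023, 15) ≈ -18535.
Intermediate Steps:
Function('E')(p, r) = Pow(p, 2)
Function('M')(X, s) = Mul(Rational(1, 30), Pow(s, 2)) (Function('M')(X, s) = Mul(Pow(s, 2), Pow(30, -1)) = Mul(Pow(s, 2), Rational(1, 30)) = Mul(Rational(1, 30), Pow(s, 2)))
Add(Function('M')(-46, -188), -19713) = Add(Mul(Rational(1, 30), Pow(-188, 2)), -19713) = Add(Mul(Rational(1, 30), 35344), -19713) = Add(Rational(17672, 15), -19713) = Rational(-278023, 15)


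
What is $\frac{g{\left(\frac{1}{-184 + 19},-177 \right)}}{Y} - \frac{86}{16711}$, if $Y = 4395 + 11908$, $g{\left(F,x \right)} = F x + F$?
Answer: $- \frac{71846}{14140455} \approx -0.0050809$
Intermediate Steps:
$g{\left(F,x \right)} = F + F x$
$Y = 16303$
$\frac{g{\left(\frac{1}{-184 + 19},-177 \right)}}{Y} - \frac{86}{16711} = \frac{\frac{1}{-184 + 19} \left(1 - 177\right)}{16303} - \frac{86}{16711} = \frac{1}{-165} \left(-176\right) \frac{1}{16303} - \frac{86}{16711} = \left(- \frac{1}{165}\right) \left(-176\right) \frac{1}{16303} - \frac{86}{16711} = \frac{16}{15} \cdot \frac{1}{16303} - \frac{86}{16711} = \frac{16}{244545} - \frac{86}{16711} = - \frac{71846}{14140455}$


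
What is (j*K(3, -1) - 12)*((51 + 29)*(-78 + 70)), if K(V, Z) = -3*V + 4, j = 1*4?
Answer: 20480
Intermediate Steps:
j = 4
K(V, Z) = 4 - 3*V
(j*K(3, -1) - 12)*((51 + 29)*(-78 + 70)) = (4*(4 - 3*3) - 12)*((51 + 29)*(-78 + 70)) = (4*(4 - 9) - 12)*(80*(-8)) = (4*(-5) - 12)*(-640) = (-20 - 12)*(-640) = -32*(-640) = 20480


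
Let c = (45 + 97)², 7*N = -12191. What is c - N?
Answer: 153339/7 ≈ 21906.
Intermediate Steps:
N = -12191/7 (N = (⅐)*(-12191) = -12191/7 ≈ -1741.6)
c = 20164 (c = 142² = 20164)
c - N = 20164 - 1*(-12191/7) = 20164 + 12191/7 = 153339/7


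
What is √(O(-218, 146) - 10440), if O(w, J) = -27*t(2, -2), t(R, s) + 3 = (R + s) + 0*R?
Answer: 3*I*√1151 ≈ 101.78*I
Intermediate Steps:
t(R, s) = -3 + R + s (t(R, s) = -3 + ((R + s) + 0*R) = -3 + ((R + s) + 0) = -3 + (R + s) = -3 + R + s)
O(w, J) = 81 (O(w, J) = -27*(-3 + 2 - 2) = -27*(-3) = 81)
√(O(-218, 146) - 10440) = √(81 - 10440) = √(-10359) = 3*I*√1151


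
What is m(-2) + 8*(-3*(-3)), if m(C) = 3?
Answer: 75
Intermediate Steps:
m(-2) + 8*(-3*(-3)) = 3 + 8*(-3*(-3)) = 3 + 8*9 = 3 + 72 = 75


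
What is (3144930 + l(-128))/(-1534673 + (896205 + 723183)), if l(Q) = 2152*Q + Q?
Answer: 2869346/84715 ≈ 33.871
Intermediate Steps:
l(Q) = 2153*Q
(3144930 + l(-128))/(-1534673 + (896205 + 723183)) = (3144930 + 2153*(-128))/(-1534673 + (896205 + 723183)) = (3144930 - 275584)/(-1534673 + 1619388) = 2869346/84715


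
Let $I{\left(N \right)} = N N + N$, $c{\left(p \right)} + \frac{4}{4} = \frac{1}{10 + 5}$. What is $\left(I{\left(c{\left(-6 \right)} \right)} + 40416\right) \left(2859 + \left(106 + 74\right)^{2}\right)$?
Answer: $\frac{106876916258}{75} \approx 1.425 \cdot 10^{9}$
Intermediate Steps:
$c{\left(p \right)} = - \frac{14}{15}$ ($c{\left(p \right)} = -1 + \frac{1}{10 + 5} = -1 + \frac{1}{15} = - \frac{14}{15}$)
$I{\left(N \right)} = N + N^{2}$ ($I{\left(N \right)} = N^{2} + N = N + N^{2}$)
$\left(I{\left(c{\left(-6 \right)} \right)} + 40416\right) \left(2859 + \left(106 + 74\right)^{2}\right) = \left(- \frac{14 \left(1 - \frac{14}{15}\right)}{15} + 40416\right) \left(2859 + \left(106 + 74\right)^{2}\right) = \left(\left(- \frac{14}{15}\right) \frac{1}{15} + 40416\right) \left(2859 + 180^{2}\right) = \left(- \frac{14}{225} + 40416\right) \left(2859 + 32400\right) = \frac{9093586}{225} \cdot 35259 = \frac{106876916258}{75}$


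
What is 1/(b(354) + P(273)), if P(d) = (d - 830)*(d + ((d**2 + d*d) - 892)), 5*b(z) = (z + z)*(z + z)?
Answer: -5/412901351 ≈ -1.2109e-8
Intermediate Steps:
b(z) = 4*z**2/5 (b(z) = ((z + z)*(z + z))/5 = ((2*z)*(2*z))/5 = (4*z**2)/5 = 4*z**2/5)
P(d) = (-830 + d)*(-892 + d + 2*d**2) (P(d) = (-830 + d)*(d + ((d**2 + d**2) - 892)) = (-830 + d)*(d + (2*d**2 - 892)) = (-830 + d)*(d + (-892 + 2*d**2)) = (-830 + d)*(-892 + d + 2*d**2))
1/(b(354) + P(273)) = 1/((4/5)*354**2 + (740360 - 1722*273 - 1659*273**2 + 2*273**3)) = 1/((4/5)*125316 + (740360 - 470106 - 1659*74529 + 2*20346417)) = 1/(501264/5 + (740360 - 470106 - 123643611 + 40692834)) = 1/(501264/5 - 82680523) = 1/(-412901351/5) = -5/412901351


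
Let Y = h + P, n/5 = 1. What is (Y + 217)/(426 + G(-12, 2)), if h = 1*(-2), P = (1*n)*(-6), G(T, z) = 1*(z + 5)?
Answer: 185/433 ≈ 0.42725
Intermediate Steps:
n = 5 (n = 5*1 = 5)
G(T, z) = 5 + z (G(T, z) = 1*(5 + z) = 5 + z)
P = -30 (P = (1*5)*(-6) = 5*(-6) = -30)
h = -2
Y = -32 (Y = -2 - 30 = -32)
(Y + 217)/(426 + G(-12, 2)) = (-32 + 217)/(426 + (5 + 2)) = 185/(426 + 7) = 185/433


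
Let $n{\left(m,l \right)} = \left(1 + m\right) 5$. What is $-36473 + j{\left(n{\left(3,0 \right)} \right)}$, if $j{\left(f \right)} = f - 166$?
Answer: $-36619$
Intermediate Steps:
$n{\left(m,l \right)} = 5 + 5 m$
$j{\left(f \right)} = -166 + f$
$-36473 + j{\left(n{\left(3,0 \right)} \right)} = -36473 + \left(-166 + \left(5 + 5 \cdot 3\right)\right) = -36473 + \left(-166 + \left(5 + 15\right)\right) = -36473 + \left(-166 + 20\right) = -36473 - 146 = -36619$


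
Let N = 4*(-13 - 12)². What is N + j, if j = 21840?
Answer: 24340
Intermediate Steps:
N = 2500 (N = 4*(-25)² = 4*625 = 2500)
N + j = 2500 + 21840 = 24340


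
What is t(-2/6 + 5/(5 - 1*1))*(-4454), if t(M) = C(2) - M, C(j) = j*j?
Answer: -82399/6 ≈ -13733.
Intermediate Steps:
C(j) = j²
t(M) = 4 - M (t(M) = 2² - M = 4 - M)
t(-2/6 + 5/(5 - 1*1))*(-4454) = (4 - (-2/6 + 5/(5 - 1*1)))*(-4454) = (4 - (-2*⅙ + 5/(5 - 1)))*(-4454) = (4 - (-⅓ + 5/4))*(-4454) = (4 - 1*11/12)*(-4454) = (4 - 11/12)*(-4454) = (37/12)*(-4454) = -82399/6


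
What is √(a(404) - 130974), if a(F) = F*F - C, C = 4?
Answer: 9*√398 ≈ 179.55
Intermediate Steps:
a(F) = -4 + F² (a(F) = F*F - 1*4 = F² - 4 = -4 + F²)
√(a(404) - 130974) = √((-4 + 404²) - 130974) = √((-4 + 163216) - 130974) = √(163212 - 130974) = √32238 = 9*√398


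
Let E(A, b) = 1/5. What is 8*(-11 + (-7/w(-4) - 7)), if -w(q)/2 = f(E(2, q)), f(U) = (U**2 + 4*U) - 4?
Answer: -12076/79 ≈ -152.86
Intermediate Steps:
E(A, b) = 1/5
f(U) = -4 + U**2 + 4*U
w(q) = 158/25 (w(q) = -2*(-4 + (1/5)**2 + 4*(1/5)) = -2*(-4 + 1/25 + 4/5) = -2*(-79/25) = 158/25)
8*(-11 + (-7/w(-4) - 7)) = 8*(-11 + (-7/158/25 - 7)) = 8*(-11 + (-7*25/158 - 7)) = 8*(-11 + (-175/158 - 7)) = 8*(-11 - 1281/158) = 8*(-3019/158) = -12076/79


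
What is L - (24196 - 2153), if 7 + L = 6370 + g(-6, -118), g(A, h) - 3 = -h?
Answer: -15559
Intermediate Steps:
g(A, h) = 3 - h
L = 6484 (L = -7 + (6370 + (3 - 1*(-118))) = -7 + (6370 + (3 + 118)) = -7 + (6370 + 121) = -7 + 6491 = 6484)
L - (24196 - 2153) = 6484 - (24196 - 2153) = 6484 - 1*22043 = 6484 - 22043 = -15559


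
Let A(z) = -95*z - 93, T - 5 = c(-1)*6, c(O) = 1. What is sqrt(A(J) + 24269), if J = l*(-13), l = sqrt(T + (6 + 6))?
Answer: sqrt(24176 + 1235*sqrt(23)) ≈ 173.49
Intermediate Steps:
T = 11 (T = 5 + 1*6 = 5 + 6 = 11)
l = sqrt(23) (l = sqrt(11 + (6 + 6)) = sqrt(11 + 12) = sqrt(23) ≈ 4.7958)
J = -13*sqrt(23) (J = sqrt(23)*(-13) = -13*sqrt(23) ≈ -62.346)
A(z) = -93 - 95*z
sqrt(A(J) + 24269) = sqrt((-93 - (-1235)*sqrt(23)) + 24269) = sqrt((-93 + 1235*sqrt(23)) + 24269) = sqrt(24176 + 1235*sqrt(23))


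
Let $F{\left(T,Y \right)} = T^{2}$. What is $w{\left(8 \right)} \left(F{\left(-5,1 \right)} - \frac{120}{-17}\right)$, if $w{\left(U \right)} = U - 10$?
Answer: $- \frac{1090}{17} \approx -64.118$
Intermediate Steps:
$w{\left(U \right)} = -10 + U$
$w{\left(8 \right)} \left(F{\left(-5,1 \right)} - \frac{120}{-17}\right) = \left(-10 + 8\right) \left(\left(-5\right)^{2} - \frac{120}{-17}\right) = - 2 \left(25 - - \frac{120}{17}\right) = - 2 \left(25 + \frac{120}{17}\right) = \left(-2\right) \frac{545}{17} = - \frac{1090}{17}$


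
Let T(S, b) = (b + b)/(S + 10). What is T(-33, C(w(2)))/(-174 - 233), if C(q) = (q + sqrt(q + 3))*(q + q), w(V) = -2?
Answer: 8/9361 ≈ 0.00085461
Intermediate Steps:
C(q) = 2*q*(q + sqrt(3 + q)) (C(q) = (q + sqrt(3 + q))*(2*q) = 2*q*(q + sqrt(3 + q)))
T(S, b) = 2*b/(10 + S) (T(S, b) = (2*b)/(10 + S) = 2*b/(10 + S))
T(-33, C(w(2)))/(-174 - 233) = (2*(2*(-2)*(-2 + sqrt(3 - 2)))/(10 - 33))/(-174 - 233) = (2*(2*(-2)*(-2 + sqrt(1)))/(-23))/(-407) = (2*(2*(-2)*(-2 + 1))*(-1/23))*(-1/407) = (2*(2*(-2)*(-1))*(-1/23))*(-1/407) = (2*4*(-1/23))*(-1/407) = -8/23*(-1/407) = 8/9361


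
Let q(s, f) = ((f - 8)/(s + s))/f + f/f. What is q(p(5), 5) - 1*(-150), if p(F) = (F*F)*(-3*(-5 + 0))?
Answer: 188749/1250 ≈ 151.00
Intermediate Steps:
p(F) = 15*F² (p(F) = F²*(-3*(-5)) = F²*15 = 15*F²)
q(s, f) = 1 + (-8 + f)/(2*f*s) (q(s, f) = ((-8 + f)/((2*s)))/f + 1 = ((-8 + f)*(1/(2*s)))/f + 1 = ((-8 + f)/(2*s))/f + 1 = (-8 + f)/(2*f*s) + 1 = 1 + (-8 + f)/(2*f*s))
q(p(5), 5) - 1*(-150) = (-4 + (½)*5 + 5*(15*5²))/(5*((15*5²))) - 1*(-150) = (-4 + 5/2 + 5*(15*25))/(5*((15*25))) + 150 = (⅕)*(-4 + 5/2 + 5*375)/375 + 150 = (⅕)*(1/375)*(-4 + 5/2 + 1875) + 150 = (⅕)*(1/375)*(3747/2) + 150 = 1249/1250 + 150 = 188749/1250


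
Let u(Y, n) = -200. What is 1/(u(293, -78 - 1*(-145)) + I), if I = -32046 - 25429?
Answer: -1/57675 ≈ -1.7339e-5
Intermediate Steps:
I = -57475
1/(u(293, -78 - 1*(-145)) + I) = 1/(-200 - 57475) = 1/(-57675) = -1/57675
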